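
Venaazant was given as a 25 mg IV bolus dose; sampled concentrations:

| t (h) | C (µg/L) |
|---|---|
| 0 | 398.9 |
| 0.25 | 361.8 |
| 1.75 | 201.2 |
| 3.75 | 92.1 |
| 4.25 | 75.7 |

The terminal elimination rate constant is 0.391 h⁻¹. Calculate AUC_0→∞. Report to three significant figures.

AUC = 1050 µg/L·h

Trapezoidal AUC_0→4.25:
  [0→0.25]: (398.9+361.8)/2 × 0.25 = 95.0875
  [0.25→1.75]: (361.8+201.2)/2 × 1.5 = 422.25
  [1.75→3.75]: (201.2+92.1)/2 × 2 = 293.3
  [3.75→4.25]: (92.1+75.7)/2 × 0.5 = 41.95
  Sum = 852.5875 µg/L·h
Extrapolated tail: C_last / k_e = 75.7 / 0.391 = 193.606
AUC_0→∞ = 852.5875 + 193.606 = 1046.1935 µg/L·h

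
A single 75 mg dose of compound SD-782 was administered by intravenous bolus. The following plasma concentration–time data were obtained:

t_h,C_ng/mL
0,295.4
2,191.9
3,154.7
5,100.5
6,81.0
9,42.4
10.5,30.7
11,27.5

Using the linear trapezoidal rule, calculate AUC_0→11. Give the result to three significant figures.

AUC = 1260 ng/mL·h

Trapezoidal AUC_0→11:
  [0→2]: (295.4+191.9)/2 × 2 = 487.3
  [2→3]: (191.9+154.7)/2 × 1 = 173.3
  [3→5]: (154.7+100.5)/2 × 2 = 255.2
  [5→6]: (100.5+81.0)/2 × 1 = 90.75
  [6→9]: (81.0+42.4)/2 × 3 = 185.1
  [9→10.5]: (42.4+30.7)/2 × 1.5 = 54.825
  [10.5→11]: (30.7+27.5)/2 × 0.5 = 14.55
  Sum = 1261.025 ng/mL·h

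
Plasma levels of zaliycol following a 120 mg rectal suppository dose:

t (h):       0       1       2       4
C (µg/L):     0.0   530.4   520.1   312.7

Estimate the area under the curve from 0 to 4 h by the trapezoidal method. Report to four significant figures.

Trapezoidal AUC_0→4:
  [0→1]: (0.0+530.4)/2 × 1 = 265.2
  [1→2]: (530.4+520.1)/2 × 1 = 525.25
  [2→4]: (520.1+312.7)/2 × 2 = 832.8
  Sum = 1623.25 µg/L·h

AUC = 1623 µg/L·h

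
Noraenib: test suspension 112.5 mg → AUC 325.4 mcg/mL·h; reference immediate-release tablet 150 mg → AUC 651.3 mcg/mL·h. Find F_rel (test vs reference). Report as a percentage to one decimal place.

F_rel = (AUC_test/D_test) / (AUC_ref/D_ref)
      = (325.4/112.5) / (651.3/150)
      = 2.89244 / 4.342 = 0.6662 = 66.62%

F_rel = 66.6%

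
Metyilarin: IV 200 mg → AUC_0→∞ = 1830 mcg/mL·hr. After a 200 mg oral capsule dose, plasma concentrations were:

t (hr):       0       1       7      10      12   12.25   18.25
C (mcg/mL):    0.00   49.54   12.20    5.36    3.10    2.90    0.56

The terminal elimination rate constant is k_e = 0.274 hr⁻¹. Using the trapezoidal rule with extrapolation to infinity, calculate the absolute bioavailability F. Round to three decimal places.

Trapezoidal AUC_0→18.25 (oral capsule):
  [0→1]: (0.00+49.54)/2 × 1 = 24.77
  [1→7]: (49.54+12.20)/2 × 6 = 185.22
  [7→10]: (12.20+5.36)/2 × 3 = 26.34
  [10→12]: (5.36+3.10)/2 × 2 = 8.46
  [12→12.25]: (3.10+2.90)/2 × 0.25 = 0.75
  [12.25→18.25]: (2.90+0.56)/2 × 6 = 10.38
  Sum = 255.92 mcg/mL·hr
Tail: C_last/k_e = 0.56/0.274 = 2.044
AUC_0→∞ (oral capsule) = 255.92 + 2.044 = 257.964 mcg/mL·hr
F = (AUC_ev/D_ev)/(AUC_iv/D_iv) = (257.964/200)/(1830/200) = 1.28982/9.15 = 0.1410

F = 0.141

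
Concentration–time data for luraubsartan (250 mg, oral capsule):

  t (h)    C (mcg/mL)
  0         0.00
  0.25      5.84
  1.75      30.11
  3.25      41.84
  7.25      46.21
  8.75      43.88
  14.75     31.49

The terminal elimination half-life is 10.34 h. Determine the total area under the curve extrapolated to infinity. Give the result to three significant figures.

AUC = 1020 mcg/mL·h

Trapezoidal AUC_0→14.75:
  [0→0.25]: (0.00+5.84)/2 × 0.25 = 0.73
  [0.25→1.75]: (5.84+30.11)/2 × 1.5 = 26.9625
  [1.75→3.25]: (30.11+41.84)/2 × 1.5 = 53.9625
  [3.25→7.25]: (41.84+46.21)/2 × 4 = 176.1
  [7.25→8.75]: (46.21+43.88)/2 × 1.5 = 67.5675
  [8.75→14.75]: (43.88+31.49)/2 × 6 = 226.11
  Sum = 551.4325 mcg/mL·h
k_e = ln2 / t½ = 0.693147 / 10.34 = 0.0670 h^-1
Extrapolated tail: C_last / k_e = 31.49 / 0.067 = 470.000
AUC_0→∞ = 551.4325 + 470.000 = 1021.4325 mcg/mL·h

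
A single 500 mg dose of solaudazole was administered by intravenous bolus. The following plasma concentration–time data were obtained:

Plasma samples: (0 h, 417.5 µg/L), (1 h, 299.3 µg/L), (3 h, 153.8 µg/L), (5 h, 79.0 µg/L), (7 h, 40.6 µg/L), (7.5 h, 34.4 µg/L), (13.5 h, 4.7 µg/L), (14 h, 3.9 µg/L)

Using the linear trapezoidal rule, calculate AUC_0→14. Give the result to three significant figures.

AUC = 1300 µg/L·h

Trapezoidal AUC_0→14:
  [0→1]: (417.5+299.3)/2 × 1 = 358.4
  [1→3]: (299.3+153.8)/2 × 2 = 453.1
  [3→5]: (153.8+79.0)/2 × 2 = 232.8
  [5→7]: (79.0+40.6)/2 × 2 = 119.6
  [7→7.5]: (40.6+34.4)/2 × 0.5 = 18.75
  [7.5→13.5]: (34.4+4.7)/2 × 6 = 117.3
  [13.5→14]: (4.7+3.9)/2 × 0.5 = 2.15
  Sum = 1302.1 µg/L·h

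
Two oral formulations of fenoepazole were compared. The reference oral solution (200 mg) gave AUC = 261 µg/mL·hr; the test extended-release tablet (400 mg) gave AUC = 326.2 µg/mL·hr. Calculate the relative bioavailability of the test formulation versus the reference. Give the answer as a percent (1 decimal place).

F_rel = (AUC_test/D_test) / (AUC_ref/D_ref)
      = (326.2/400) / (261/200)
      = 0.8155 / 1.305 = 0.6249 = 62.49%

F_rel = 62.5%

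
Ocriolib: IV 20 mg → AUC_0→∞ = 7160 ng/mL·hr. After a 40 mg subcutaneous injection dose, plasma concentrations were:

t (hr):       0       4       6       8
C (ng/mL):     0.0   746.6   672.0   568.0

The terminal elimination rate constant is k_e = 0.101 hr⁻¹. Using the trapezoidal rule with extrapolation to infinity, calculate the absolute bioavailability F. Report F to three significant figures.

Trapezoidal AUC_0→8 (subcutaneous injection):
  [0→4]: (0.0+746.6)/2 × 4 = 1493.2
  [4→6]: (746.6+672.0)/2 × 2 = 1418.6
  [6→8]: (672.0+568.0)/2 × 2 = 1240.0
  Sum = 4151.8 ng/mL·hr
Tail: C_last/k_e = 568.0/0.101 = 5623.762
AUC_0→∞ (subcutaneous injection) = 4151.8 + 5623.762 = 9775.562 ng/mL·hr
F = (AUC_ev/D_ev)/(AUC_iv/D_iv) = (9775.562/40)/(7160/20) = 244.38905/358 = 0.6827

F = 0.683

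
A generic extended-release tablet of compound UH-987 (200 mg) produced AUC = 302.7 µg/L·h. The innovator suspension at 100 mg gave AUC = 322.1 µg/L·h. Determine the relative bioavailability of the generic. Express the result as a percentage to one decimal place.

F_rel = (AUC_test/D_test) / (AUC_ref/D_ref)
      = (302.7/200) / (322.1/100)
      = 1.5135 / 3.221 = 0.4699 = 46.99%

F_rel = 47.0%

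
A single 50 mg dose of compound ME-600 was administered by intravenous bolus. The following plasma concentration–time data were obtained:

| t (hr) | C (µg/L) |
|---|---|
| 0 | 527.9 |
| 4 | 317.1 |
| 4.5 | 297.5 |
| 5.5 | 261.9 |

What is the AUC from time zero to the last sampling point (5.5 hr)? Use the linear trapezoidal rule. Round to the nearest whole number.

Trapezoidal AUC_0→5.5:
  [0→4]: (527.9+317.1)/2 × 4 = 1690.0
  [4→4.5]: (317.1+297.5)/2 × 0.5 = 153.65
  [4.5→5.5]: (297.5+261.9)/2 × 1 = 279.7
  Sum = 2123.35 µg/L·hr

AUC = 2123 µg/L·hr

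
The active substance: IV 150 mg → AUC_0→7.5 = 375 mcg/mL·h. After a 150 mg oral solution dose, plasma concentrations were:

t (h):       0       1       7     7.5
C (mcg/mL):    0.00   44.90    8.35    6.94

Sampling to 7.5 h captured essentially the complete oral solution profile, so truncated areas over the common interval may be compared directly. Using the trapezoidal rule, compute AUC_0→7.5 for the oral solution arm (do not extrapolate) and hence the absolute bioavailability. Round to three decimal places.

F = 0.496

Trapezoidal AUC_0→7.5 (oral solution):
  [0→1]: (0.00+44.90)/2 × 1 = 22.45
  [1→7]: (44.90+8.35)/2 × 6 = 159.75
  [7→7.5]: (8.35+6.94)/2 × 0.5 = 3.8225
  Sum = 186.0225 mcg/mL·h
F = (AUC_ev/D_ev)/(AUC_iv/D_iv) = (186.0225/150)/(375/150) = 1.24015/2.5 = 0.4961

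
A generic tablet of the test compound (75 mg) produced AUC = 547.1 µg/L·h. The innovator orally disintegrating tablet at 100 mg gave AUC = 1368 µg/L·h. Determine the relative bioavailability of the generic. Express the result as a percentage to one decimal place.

F_rel = 53.3%

F_rel = (AUC_test/D_test) / (AUC_ref/D_ref)
      = (547.1/75) / (1368/100)
      = 7.29467 / 13.68 = 0.5332 = 53.32%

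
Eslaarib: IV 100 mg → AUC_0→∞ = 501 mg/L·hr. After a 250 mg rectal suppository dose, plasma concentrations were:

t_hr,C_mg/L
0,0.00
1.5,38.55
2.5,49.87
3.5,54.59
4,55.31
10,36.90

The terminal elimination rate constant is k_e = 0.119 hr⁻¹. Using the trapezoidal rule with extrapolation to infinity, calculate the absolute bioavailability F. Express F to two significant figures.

F = 0.59

Trapezoidal AUC_0→10 (rectal suppository):
  [0→1.5]: (0.00+38.55)/2 × 1.5 = 28.9125
  [1.5→2.5]: (38.55+49.87)/2 × 1 = 44.21
  [2.5→3.5]: (49.87+54.59)/2 × 1 = 52.23
  [3.5→4]: (54.59+55.31)/2 × 0.5 = 27.475
  [4→10]: (55.31+36.90)/2 × 6 = 276.63
  Sum = 429.4575 mg/L·hr
Tail: C_last/k_e = 36.90/0.119 = 310.084
AUC_0→∞ (rectal suppository) = 429.4575 + 310.084 = 739.5415 mg/L·hr
F = (AUC_ev/D_ev)/(AUC_iv/D_iv) = (739.5415/250)/(501/100) = 2.958166/5.01 = 0.5905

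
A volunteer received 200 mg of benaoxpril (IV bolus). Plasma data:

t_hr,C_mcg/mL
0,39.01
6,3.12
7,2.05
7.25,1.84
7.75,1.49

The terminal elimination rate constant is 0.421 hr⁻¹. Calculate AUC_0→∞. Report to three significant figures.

AUC = 134 mcg/mL·hr

Trapezoidal AUC_0→7.75:
  [0→6]: (39.01+3.12)/2 × 6 = 126.39
  [6→7]: (3.12+2.05)/2 × 1 = 2.585
  [7→7.25]: (2.05+1.84)/2 × 0.25 = 0.48625
  [7.25→7.75]: (1.84+1.49)/2 × 0.5 = 0.8325
  Sum = 130.29375 mcg/mL·hr
Extrapolated tail: C_last / k_e = 1.49 / 0.421 = 3.539
AUC_0→∞ = 130.29375 + 3.539 = 133.83275 mcg/mL·hr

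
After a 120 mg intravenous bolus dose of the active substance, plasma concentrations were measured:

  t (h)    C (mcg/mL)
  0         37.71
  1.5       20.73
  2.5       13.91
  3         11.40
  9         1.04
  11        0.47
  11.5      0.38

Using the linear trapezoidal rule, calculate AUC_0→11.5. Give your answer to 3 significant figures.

Trapezoidal AUC_0→11.5:
  [0→1.5]: (37.71+20.73)/2 × 1.5 = 43.83
  [1.5→2.5]: (20.73+13.91)/2 × 1 = 17.32
  [2.5→3]: (13.91+11.40)/2 × 0.5 = 6.3275
  [3→9]: (11.40+1.04)/2 × 6 = 37.32
  [9→11]: (1.04+0.47)/2 × 2 = 1.51
  [11→11.5]: (0.47+0.38)/2 × 0.5 = 0.2125
  Sum = 106.52 mcg/mL·h

AUC = 107 mcg/mL·h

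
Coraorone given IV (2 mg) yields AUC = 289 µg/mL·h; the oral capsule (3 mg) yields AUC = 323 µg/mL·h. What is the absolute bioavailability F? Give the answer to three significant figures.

F = (AUC_ev / D_ev) / (AUC_iv / D_iv)
  = (323/3) / (289/2)
  = 107.667 / 144.5 = 0.7451

F = 0.745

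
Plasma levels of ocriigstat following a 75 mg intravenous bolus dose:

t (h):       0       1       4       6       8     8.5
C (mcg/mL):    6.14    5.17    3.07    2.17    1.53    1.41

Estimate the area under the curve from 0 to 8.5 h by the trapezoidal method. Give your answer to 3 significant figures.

Trapezoidal AUC_0→8.5:
  [0→1]: (6.14+5.17)/2 × 1 = 5.655
  [1→4]: (5.17+3.07)/2 × 3 = 12.36
  [4→6]: (3.07+2.17)/2 × 2 = 5.24
  [6→8]: (2.17+1.53)/2 × 2 = 3.7
  [8→8.5]: (1.53+1.41)/2 × 0.5 = 0.735
  Sum = 27.69 mcg/mL·h

AUC = 27.7 mcg/mL·h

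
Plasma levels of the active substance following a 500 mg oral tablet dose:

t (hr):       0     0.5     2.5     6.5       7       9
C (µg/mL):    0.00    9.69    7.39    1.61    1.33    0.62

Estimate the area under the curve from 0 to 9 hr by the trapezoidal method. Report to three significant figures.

AUC = 40.2 µg/mL·hr

Trapezoidal AUC_0→9:
  [0→0.5]: (0.00+9.69)/2 × 0.5 = 2.4225
  [0.5→2.5]: (9.69+7.39)/2 × 2 = 17.08
  [2.5→6.5]: (7.39+1.61)/2 × 4 = 18.0
  [6.5→7]: (1.61+1.33)/2 × 0.5 = 0.735
  [7→9]: (1.33+0.62)/2 × 2 = 1.95
  Sum = 40.1875 µg/mL·hr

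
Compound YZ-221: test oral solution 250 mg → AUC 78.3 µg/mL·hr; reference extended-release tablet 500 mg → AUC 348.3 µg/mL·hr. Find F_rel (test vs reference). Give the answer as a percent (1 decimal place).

F_rel = 45.0%

F_rel = (AUC_test/D_test) / (AUC_ref/D_ref)
      = (78.3/250) / (348.3/500)
      = 0.3132 / 0.6966 = 0.4496 = 44.96%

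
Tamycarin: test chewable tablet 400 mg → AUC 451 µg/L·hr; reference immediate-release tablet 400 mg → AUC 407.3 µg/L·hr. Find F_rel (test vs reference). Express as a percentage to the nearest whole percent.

F_rel = (AUC_test/D_test) / (AUC_ref/D_ref)
      = (451/400) / (407.3/400)
      = 1.1275 / 1.01825 = 1.1073 = 110.73%

F_rel = 111%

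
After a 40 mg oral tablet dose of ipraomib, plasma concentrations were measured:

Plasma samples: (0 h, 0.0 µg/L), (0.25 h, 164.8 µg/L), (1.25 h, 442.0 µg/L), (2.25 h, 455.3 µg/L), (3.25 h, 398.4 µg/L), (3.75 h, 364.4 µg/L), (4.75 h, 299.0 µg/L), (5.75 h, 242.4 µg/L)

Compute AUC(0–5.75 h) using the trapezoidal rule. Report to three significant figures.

Trapezoidal AUC_0→5.75:
  [0→0.25]: (0.0+164.8)/2 × 0.25 = 20.6
  [0.25→1.25]: (164.8+442.0)/2 × 1 = 303.4
  [1.25→2.25]: (442.0+455.3)/2 × 1 = 448.65
  [2.25→3.25]: (455.3+398.4)/2 × 1 = 426.85
  [3.25→3.75]: (398.4+364.4)/2 × 0.5 = 190.7
  [3.75→4.75]: (364.4+299.0)/2 × 1 = 331.7
  [4.75→5.75]: (299.0+242.4)/2 × 1 = 270.7
  Sum = 1992.6 µg/L·h

AUC = 1990 µg/L·h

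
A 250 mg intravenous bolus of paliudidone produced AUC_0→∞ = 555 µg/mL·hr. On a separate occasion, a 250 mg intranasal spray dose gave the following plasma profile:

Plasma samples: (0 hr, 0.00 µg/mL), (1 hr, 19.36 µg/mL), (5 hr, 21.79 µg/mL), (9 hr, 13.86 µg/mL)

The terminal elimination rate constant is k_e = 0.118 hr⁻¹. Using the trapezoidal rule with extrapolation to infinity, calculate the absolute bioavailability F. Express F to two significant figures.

Trapezoidal AUC_0→9 (intranasal spray):
  [0→1]: (0.00+19.36)/2 × 1 = 9.68
  [1→5]: (19.36+21.79)/2 × 4 = 82.3
  [5→9]: (21.79+13.86)/2 × 4 = 71.3
  Sum = 163.28 µg/mL·hr
Tail: C_last/k_e = 13.86/0.118 = 117.458
AUC_0→∞ (intranasal spray) = 163.28 + 117.458 = 280.738 µg/mL·hr
F = (AUC_ev/D_ev)/(AUC_iv/D_iv) = (280.738/250)/(555/250) = 1.122952/2.22 = 0.5058

F = 0.51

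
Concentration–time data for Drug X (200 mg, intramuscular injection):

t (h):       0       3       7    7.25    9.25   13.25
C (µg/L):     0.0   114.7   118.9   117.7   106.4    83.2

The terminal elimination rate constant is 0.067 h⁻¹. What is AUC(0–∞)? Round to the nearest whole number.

Trapezoidal AUC_0→13.25:
  [0→3]: (0.0+114.7)/2 × 3 = 172.05
  [3→7]: (114.7+118.9)/2 × 4 = 467.2
  [7→7.25]: (118.9+117.7)/2 × 0.25 = 29.575
  [7.25→9.25]: (117.7+106.4)/2 × 2 = 224.1
  [9.25→13.25]: (106.4+83.2)/2 × 4 = 379.2
  Sum = 1272.125 µg/L·h
Extrapolated tail: C_last / k_e = 83.2 / 0.067 = 1241.791
AUC_0→∞ = 1272.125 + 1241.791 = 2513.916 µg/L·h

AUC = 2514 µg/L·h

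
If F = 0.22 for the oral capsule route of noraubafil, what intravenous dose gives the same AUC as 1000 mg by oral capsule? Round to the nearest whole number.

Systemic exposure from an extravascular dose = F × D_ev, so the equivalent IV dose is F × D_ev.
D_iv = F × D_ev = 0.22 × 1000 = 220 mg

D_iv = 220 mg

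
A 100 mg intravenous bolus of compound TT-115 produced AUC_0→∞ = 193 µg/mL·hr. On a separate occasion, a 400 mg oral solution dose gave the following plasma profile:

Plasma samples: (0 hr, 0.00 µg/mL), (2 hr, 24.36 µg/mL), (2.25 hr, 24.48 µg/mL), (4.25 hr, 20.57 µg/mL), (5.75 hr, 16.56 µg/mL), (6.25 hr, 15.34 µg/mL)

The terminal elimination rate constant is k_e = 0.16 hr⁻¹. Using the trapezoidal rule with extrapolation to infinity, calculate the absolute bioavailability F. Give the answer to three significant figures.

F = 0.268

Trapezoidal AUC_0→6.25 (oral solution):
  [0→2]: (0.00+24.36)/2 × 2 = 24.36
  [2→2.25]: (24.36+24.48)/2 × 0.25 = 6.105
  [2.25→4.25]: (24.48+20.57)/2 × 2 = 45.05
  [4.25→5.75]: (20.57+16.56)/2 × 1.5 = 27.8475
  [5.75→6.25]: (16.56+15.34)/2 × 0.5 = 7.975
  Sum = 111.3375 µg/mL·hr
Tail: C_last/k_e = 15.34/0.16 = 95.875
AUC_0→∞ (oral solution) = 111.3375 + 95.875 = 207.2125 µg/mL·hr
F = (AUC_ev/D_ev)/(AUC_iv/D_iv) = (207.2125/400)/(193/100) = 0.51803125/1.93 = 0.2684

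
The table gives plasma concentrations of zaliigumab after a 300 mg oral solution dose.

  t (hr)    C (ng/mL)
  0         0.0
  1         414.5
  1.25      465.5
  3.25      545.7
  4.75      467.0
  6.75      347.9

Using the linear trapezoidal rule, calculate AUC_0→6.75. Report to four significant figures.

AUC = 2903 ng/mL·hr

Trapezoidal AUC_0→6.75:
  [0→1]: (0.0+414.5)/2 × 1 = 207.25
  [1→1.25]: (414.5+465.5)/2 × 0.25 = 110.0
  [1.25→3.25]: (465.5+545.7)/2 × 2 = 1011.2
  [3.25→4.75]: (545.7+467.0)/2 × 1.5 = 759.525
  [4.75→6.75]: (467.0+347.9)/2 × 2 = 814.9
  Sum = 2902.875 ng/mL·hr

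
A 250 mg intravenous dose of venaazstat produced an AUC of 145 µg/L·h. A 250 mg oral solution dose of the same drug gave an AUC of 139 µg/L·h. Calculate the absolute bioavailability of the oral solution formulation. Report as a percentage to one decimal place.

F = 95.9%

F = (AUC_ev / D_ev) / (AUC_iv / D_iv)
  = (139/250) / (145/250)
  = 0.556 / 0.58 = 0.9586
  = 95.86%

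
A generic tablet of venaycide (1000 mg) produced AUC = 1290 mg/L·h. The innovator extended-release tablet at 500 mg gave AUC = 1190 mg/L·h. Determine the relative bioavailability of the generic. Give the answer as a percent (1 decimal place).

F_rel = (AUC_test/D_test) / (AUC_ref/D_ref)
      = (1290/1000) / (1190/500)
      = 1.29 / 2.38 = 0.5420 = 54.20%

F_rel = 54.2%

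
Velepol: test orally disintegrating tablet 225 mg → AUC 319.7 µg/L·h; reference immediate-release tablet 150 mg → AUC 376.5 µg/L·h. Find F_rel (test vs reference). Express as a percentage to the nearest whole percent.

F_rel = (AUC_test/D_test) / (AUC_ref/D_ref)
      = (319.7/225) / (376.5/150)
      = 1.42089 / 2.51 = 0.5661 = 56.61%

F_rel = 57%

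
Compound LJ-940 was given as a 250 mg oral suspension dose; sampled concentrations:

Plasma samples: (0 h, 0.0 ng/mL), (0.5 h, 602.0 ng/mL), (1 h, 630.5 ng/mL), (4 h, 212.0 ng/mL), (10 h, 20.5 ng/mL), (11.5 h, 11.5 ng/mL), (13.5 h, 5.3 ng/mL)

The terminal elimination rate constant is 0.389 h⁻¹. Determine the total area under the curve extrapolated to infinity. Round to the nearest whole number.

AUC = 2474 ng/mL·h

Trapezoidal AUC_0→13.5:
  [0→0.5]: (0.0+602.0)/2 × 0.5 = 150.5
  [0.5→1]: (602.0+630.5)/2 × 0.5 = 308.125
  [1→4]: (630.5+212.0)/2 × 3 = 1263.75
  [4→10]: (212.0+20.5)/2 × 6 = 697.5
  [10→11.5]: (20.5+11.5)/2 × 1.5 = 24.0
  [11.5→13.5]: (11.5+5.3)/2 × 2 = 16.8
  Sum = 2460.675 ng/mL·h
Extrapolated tail: C_last / k_e = 5.3 / 0.389 = 13.625
AUC_0→∞ = 2460.675 + 13.625 = 2474.3 ng/mL·h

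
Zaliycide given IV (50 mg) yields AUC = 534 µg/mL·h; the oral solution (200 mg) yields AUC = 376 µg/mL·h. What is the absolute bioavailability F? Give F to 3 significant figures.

F = (AUC_ev / D_ev) / (AUC_iv / D_iv)
  = (376/200) / (534/50)
  = 1.88 / 10.68 = 0.1760

F = 0.176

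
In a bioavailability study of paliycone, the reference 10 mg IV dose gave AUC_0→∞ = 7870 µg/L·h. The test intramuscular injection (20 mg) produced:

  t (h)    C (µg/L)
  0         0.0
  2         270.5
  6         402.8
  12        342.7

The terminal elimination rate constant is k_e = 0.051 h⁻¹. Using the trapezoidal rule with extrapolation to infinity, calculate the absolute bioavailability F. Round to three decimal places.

F = 0.672

Trapezoidal AUC_0→12 (intramuscular injection):
  [0→2]: (0.0+270.5)/2 × 2 = 270.5
  [2→6]: (270.5+402.8)/2 × 4 = 1346.6
  [6→12]: (402.8+342.7)/2 × 6 = 2236.5
  Sum = 3853.6 µg/L·h
Tail: C_last/k_e = 342.7/0.051 = 6719.608
AUC_0→∞ (intramuscular injection) = 3853.6 + 6719.608 = 10573.208 µg/L·h
F = (AUC_ev/D_ev)/(AUC_iv/D_iv) = (10573.208/20)/(7870/10) = 528.6604/787 = 0.6717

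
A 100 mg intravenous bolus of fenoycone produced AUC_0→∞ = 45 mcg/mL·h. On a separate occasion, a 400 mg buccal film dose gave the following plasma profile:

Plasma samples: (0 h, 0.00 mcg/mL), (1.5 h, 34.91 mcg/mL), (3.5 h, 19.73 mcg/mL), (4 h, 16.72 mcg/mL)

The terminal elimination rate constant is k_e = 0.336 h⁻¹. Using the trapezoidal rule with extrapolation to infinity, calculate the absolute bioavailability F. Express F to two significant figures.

Trapezoidal AUC_0→4 (buccal film):
  [0→1.5]: (0.00+34.91)/2 × 1.5 = 26.1825
  [1.5→3.5]: (34.91+19.73)/2 × 2 = 54.64
  [3.5→4]: (19.73+16.72)/2 × 0.5 = 9.1125
  Sum = 89.935 mcg/mL·h
Tail: C_last/k_e = 16.72/0.336 = 49.762
AUC_0→∞ (buccal film) = 89.935 + 49.762 = 139.697 mcg/mL·h
F = (AUC_ev/D_ev)/(AUC_iv/D_iv) = (139.697/400)/(45/100) = 0.3492425/0.45 = 0.7761

F = 0.78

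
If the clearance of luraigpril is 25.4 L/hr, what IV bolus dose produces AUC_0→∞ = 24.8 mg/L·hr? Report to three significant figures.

Dose_iv = CL × AUC_0→∞
     = 25.4 × 24.8 = 629.92 mg

Dose = 630 mg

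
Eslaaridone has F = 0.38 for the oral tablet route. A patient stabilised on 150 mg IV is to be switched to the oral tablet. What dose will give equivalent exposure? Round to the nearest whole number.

For equal systemic exposure: F × D_ev = D_iv
D_ev = D_iv / F = 150 / 0.38 = 394.737 mg

D_oral = 395 mg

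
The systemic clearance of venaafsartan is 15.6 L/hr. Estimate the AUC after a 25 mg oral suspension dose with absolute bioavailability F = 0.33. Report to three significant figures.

AUC = 0.529 mg/L·hr

AUC_0→∞ = F × Dose / CL
        = 0.33 × 25 / 15.6 = 0.528846 mg/L·hr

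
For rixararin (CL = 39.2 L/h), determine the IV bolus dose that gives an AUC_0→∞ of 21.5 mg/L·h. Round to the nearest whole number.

Dose = 843 mg

Dose_iv = CL × AUC_0→∞
     = 39.2 × 21.5 = 842.8 mg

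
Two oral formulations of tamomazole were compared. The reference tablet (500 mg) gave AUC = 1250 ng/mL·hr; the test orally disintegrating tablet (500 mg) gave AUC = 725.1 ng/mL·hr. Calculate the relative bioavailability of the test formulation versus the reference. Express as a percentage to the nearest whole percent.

F_rel = 58%

F_rel = (AUC_test/D_test) / (AUC_ref/D_ref)
      = (725.1/500) / (1250/500)
      = 1.4502 / 2.5 = 0.5801 = 58.01%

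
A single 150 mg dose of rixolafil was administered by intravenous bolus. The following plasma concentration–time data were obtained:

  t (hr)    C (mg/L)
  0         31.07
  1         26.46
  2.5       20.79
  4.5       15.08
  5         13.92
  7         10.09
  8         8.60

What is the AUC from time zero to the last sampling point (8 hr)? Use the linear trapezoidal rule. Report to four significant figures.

Trapezoidal AUC_0→8:
  [0→1]: (31.07+26.46)/2 × 1 = 28.765
  [1→2.5]: (26.46+20.79)/2 × 1.5 = 35.4375
  [2.5→4.5]: (20.79+15.08)/2 × 2 = 35.87
  [4.5→5]: (15.08+13.92)/2 × 0.5 = 7.25
  [5→7]: (13.92+10.09)/2 × 2 = 24.01
  [7→8]: (10.09+8.60)/2 × 1 = 9.345
  Sum = 140.6775 mg/L·hr

AUC = 140.7 mg/L·hr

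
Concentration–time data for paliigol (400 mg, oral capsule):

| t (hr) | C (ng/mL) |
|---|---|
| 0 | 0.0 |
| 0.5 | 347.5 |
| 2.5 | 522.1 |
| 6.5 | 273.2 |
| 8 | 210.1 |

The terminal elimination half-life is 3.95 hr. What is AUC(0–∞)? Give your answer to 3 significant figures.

AUC = 4110 ng/mL·hr

Trapezoidal AUC_0→8:
  [0→0.5]: (0.0+347.5)/2 × 0.5 = 86.875
  [0.5→2.5]: (347.5+522.1)/2 × 2 = 869.6
  [2.5→6.5]: (522.1+273.2)/2 × 4 = 1590.6
  [6.5→8]: (273.2+210.1)/2 × 1.5 = 362.475
  Sum = 2909.55 ng/mL·hr
k_e = ln2 / t½ = 0.693147 / 3.95 = 0.1755 hr^-1
Extrapolated tail: C_last / k_e = 210.1 / 0.1755 = 1197.151
AUC_0→∞ = 2909.55 + 1197.151 = 4106.701 ng/mL·hr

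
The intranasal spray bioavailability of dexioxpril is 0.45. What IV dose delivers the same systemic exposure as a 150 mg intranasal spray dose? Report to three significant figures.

D_iv = 67.5 mg

Systemic exposure from an extravascular dose = F × D_ev, so the equivalent IV dose is F × D_ev.
D_iv = F × D_ev = 0.45 × 150 = 67.5 mg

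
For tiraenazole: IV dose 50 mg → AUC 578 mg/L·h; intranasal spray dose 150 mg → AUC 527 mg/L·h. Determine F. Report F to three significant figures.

F = 0.304

F = (AUC_ev / D_ev) / (AUC_iv / D_iv)
  = (527/150) / (578/50)
  = 3.51333 / 11.56 = 0.3039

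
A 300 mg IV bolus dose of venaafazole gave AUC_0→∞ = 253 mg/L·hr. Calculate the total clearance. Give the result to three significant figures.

CL = 1.19 L/hr

CL = Dose_iv / AUC_0→∞
   = 300 / 253 = 1.18577 L/hr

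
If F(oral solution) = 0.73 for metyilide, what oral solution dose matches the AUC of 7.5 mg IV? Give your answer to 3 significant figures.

D_oral = 10.3 mg

For equal systemic exposure: F × D_ev = D_iv
D_ev = D_iv / F = 7.5 / 0.73 = 10.274 mg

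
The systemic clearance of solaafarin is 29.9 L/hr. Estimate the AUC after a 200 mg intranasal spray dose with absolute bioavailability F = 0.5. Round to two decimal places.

AUC_0→∞ = F × Dose / CL
        = 0.5 × 200 / 29.9 = 3.34448 mg/L·hr

AUC = 3.34 mg/L·hr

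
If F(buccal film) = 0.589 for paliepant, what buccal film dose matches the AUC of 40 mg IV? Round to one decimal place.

For equal systemic exposure: F × D_ev = D_iv
D_ev = D_iv / F = 40 / 0.589 = 67.9117 mg

D_buccal = 67.9 mg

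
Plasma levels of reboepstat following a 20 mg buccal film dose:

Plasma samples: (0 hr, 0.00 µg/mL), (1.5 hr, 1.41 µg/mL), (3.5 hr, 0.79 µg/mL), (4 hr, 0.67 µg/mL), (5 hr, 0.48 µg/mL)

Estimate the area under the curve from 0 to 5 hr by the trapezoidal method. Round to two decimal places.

AUC = 4.20 µg/mL·hr

Trapezoidal AUC_0→5:
  [0→1.5]: (0.00+1.41)/2 × 1.5 = 1.0575
  [1.5→3.5]: (1.41+0.79)/2 × 2 = 2.2
  [3.5→4]: (0.79+0.67)/2 × 0.5 = 0.365
  [4→5]: (0.67+0.48)/2 × 1 = 0.575
  Sum = 4.1975 µg/mL·hr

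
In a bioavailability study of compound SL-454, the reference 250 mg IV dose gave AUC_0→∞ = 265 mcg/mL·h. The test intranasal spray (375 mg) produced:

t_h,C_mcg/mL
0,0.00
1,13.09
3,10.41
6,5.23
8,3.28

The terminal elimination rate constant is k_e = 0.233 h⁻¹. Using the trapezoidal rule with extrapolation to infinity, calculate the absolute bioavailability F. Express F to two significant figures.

F = 0.19

Trapezoidal AUC_0→8 (intranasal spray):
  [0→1]: (0.00+13.09)/2 × 1 = 6.545
  [1→3]: (13.09+10.41)/2 × 2 = 23.5
  [3→6]: (10.41+5.23)/2 × 3 = 23.46
  [6→8]: (5.23+3.28)/2 × 2 = 8.51
  Sum = 62.015 mcg/mL·h
Tail: C_last/k_e = 3.28/0.233 = 14.077
AUC_0→∞ (intranasal spray) = 62.015 + 14.077 = 76.092 mcg/mL·h
F = (AUC_ev/D_ev)/(AUC_iv/D_iv) = (76.092/375)/(265/250) = 0.202912/1.06 = 0.1914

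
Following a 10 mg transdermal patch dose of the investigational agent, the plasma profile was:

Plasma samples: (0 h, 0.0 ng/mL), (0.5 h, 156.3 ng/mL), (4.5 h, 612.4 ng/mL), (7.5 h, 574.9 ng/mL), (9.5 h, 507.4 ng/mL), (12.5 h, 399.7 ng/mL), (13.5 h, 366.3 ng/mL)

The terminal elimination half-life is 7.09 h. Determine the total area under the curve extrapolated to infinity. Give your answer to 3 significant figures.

Trapezoidal AUC_0→13.5:
  [0→0.5]: (0.0+156.3)/2 × 0.5 = 39.075
  [0.5→4.5]: (156.3+612.4)/2 × 4 = 1537.4
  [4.5→7.5]: (612.4+574.9)/2 × 3 = 1780.95
  [7.5→9.5]: (574.9+507.4)/2 × 2 = 1082.3
  [9.5→12.5]: (507.4+399.7)/2 × 3 = 1360.65
  [12.5→13.5]: (399.7+366.3)/2 × 1 = 383.0
  Sum = 6183.375 ng/mL·h
k_e = ln2 / t½ = 0.693147 / 7.09 = 0.0978 h^-1
Extrapolated tail: C_last / k_e = 366.3 / 0.0978 = 3745.399
AUC_0→∞ = 6183.375 + 3745.399 = 9928.774 ng/mL·h

AUC = 9930 ng/mL·h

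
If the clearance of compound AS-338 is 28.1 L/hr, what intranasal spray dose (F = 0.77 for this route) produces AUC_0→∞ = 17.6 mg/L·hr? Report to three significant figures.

Dose = 642 mg

Dose = CL × AUC_0→∞ / F
     = 28.1 × 17.6 / 0.77 = 642.286 mg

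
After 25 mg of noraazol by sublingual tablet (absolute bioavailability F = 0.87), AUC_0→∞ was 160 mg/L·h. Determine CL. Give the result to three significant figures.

CL = 0.136 L/h

CL = F × Dose / AUC_0→∞
   = 0.87 × 25 / 160 = 0.1359375 L/h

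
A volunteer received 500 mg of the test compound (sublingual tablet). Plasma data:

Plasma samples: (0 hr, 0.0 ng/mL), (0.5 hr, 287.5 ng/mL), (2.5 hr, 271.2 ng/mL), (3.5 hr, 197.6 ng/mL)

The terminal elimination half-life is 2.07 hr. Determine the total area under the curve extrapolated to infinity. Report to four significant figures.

AUC = 1455 ng/mL·hr

Trapezoidal AUC_0→3.5:
  [0→0.5]: (0.0+287.5)/2 × 0.5 = 71.875
  [0.5→2.5]: (287.5+271.2)/2 × 2 = 558.7
  [2.5→3.5]: (271.2+197.6)/2 × 1 = 234.4
  Sum = 864.975 ng/mL·hr
k_e = ln2 / t½ = 0.693147 / 2.07 = 0.3349 hr^-1
Extrapolated tail: C_last / k_e = 197.6 / 0.3349 = 590.027
AUC_0→∞ = 864.975 + 590.027 = 1455.002 ng/mL·hr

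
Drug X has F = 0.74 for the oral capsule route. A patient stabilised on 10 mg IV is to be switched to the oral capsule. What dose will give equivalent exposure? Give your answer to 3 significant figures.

For equal systemic exposure: F × D_ev = D_iv
D_ev = D_iv / F = 10 / 0.74 = 13.5135 mg

D_oral = 13.5 mg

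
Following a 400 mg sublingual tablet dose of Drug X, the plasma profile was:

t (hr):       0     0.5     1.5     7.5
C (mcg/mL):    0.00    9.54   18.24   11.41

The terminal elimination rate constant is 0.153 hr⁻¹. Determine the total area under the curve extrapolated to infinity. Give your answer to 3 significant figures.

AUC = 180 mcg/mL·hr

Trapezoidal AUC_0→7.5:
  [0→0.5]: (0.00+9.54)/2 × 0.5 = 2.385
  [0.5→1.5]: (9.54+18.24)/2 × 1 = 13.89
  [1.5→7.5]: (18.24+11.41)/2 × 6 = 88.95
  Sum = 105.225 mcg/mL·hr
Extrapolated tail: C_last / k_e = 11.41 / 0.153 = 74.575
AUC_0→∞ = 105.225 + 74.575 = 179.8 mcg/mL·hr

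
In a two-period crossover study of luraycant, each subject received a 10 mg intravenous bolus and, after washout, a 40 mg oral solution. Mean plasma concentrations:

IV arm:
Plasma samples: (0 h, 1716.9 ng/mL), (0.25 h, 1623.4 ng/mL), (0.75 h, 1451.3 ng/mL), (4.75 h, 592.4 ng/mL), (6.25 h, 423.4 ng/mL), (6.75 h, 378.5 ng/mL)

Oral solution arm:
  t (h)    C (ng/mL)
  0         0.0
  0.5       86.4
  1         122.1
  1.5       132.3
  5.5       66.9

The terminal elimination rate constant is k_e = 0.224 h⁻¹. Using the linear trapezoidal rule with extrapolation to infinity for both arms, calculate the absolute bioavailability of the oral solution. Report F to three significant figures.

Trapezoidal AUC_0→6.75 (IV):
  [0→0.25]: (1716.9+1623.4)/2 × 0.25 = 417.5375
  [0.25→0.75]: (1623.4+1451.3)/2 × 0.5 = 768.675
  [0.75→4.75]: (1451.3+592.4)/2 × 4 = 4087.4
  [4.75→6.25]: (592.4+423.4)/2 × 1.5 = 761.85
  [6.25→6.75]: (423.4+378.5)/2 × 0.5 = 200.475
  Sum = 6235.9375 ng/mL·h
IV tail: 378.5/0.224 = 1689.732; AUC_iv,0→∞ = 6235.9375 + 1689.732 = 7925.6695 ng/mL·h
Trapezoidal AUC_0→5.5 (oral solution):
  [0→0.5]: (0.0+86.4)/2 × 0.5 = 21.6
  [0.5→1]: (86.4+122.1)/2 × 0.5 = 52.125
  [1→1.5]: (122.1+132.3)/2 × 0.5 = 63.6
  [1.5→5.5]: (132.3+66.9)/2 × 4 = 398.4
  Sum = 535.725 ng/mL·h
oral solution tail: 66.9/0.224 = 298.661; AUC_ev,0→∞ = 535.725 + 298.661 = 834.386 ng/mL·h
F = (AUC_ev/D_ev)/(AUC_iv/D_iv) = (834.386/40)/(7925.6695/10) = 20.85965/792.56695 = 0.0263

F = 0.0263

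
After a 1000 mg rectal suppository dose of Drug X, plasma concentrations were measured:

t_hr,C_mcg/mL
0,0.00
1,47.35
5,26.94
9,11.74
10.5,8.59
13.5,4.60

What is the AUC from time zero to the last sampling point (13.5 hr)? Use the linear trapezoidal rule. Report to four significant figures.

AUC = 284.6 mcg/mL·hr

Trapezoidal AUC_0→13.5:
  [0→1]: (0.00+47.35)/2 × 1 = 23.675
  [1→5]: (47.35+26.94)/2 × 4 = 148.58
  [5→9]: (26.94+11.74)/2 × 4 = 77.36
  [9→10.5]: (11.74+8.59)/2 × 1.5 = 15.2475
  [10.5→13.5]: (8.59+4.60)/2 × 3 = 19.785
  Sum = 284.6475 mcg/mL·hr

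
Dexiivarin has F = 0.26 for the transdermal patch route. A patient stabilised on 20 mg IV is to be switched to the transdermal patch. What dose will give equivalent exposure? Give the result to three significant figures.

For equal systemic exposure: F × D_ev = D_iv
D_ev = D_iv / F = 20 / 0.26 = 76.9231 mg

D_transdermal = 76.9 mg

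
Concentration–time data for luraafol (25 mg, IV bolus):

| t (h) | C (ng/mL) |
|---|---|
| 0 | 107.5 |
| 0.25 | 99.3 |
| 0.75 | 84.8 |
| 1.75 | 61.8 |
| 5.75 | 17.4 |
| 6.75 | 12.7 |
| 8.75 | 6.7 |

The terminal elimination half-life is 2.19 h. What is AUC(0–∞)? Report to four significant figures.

AUC = 359.2 ng/mL·h

Trapezoidal AUC_0→8.75:
  [0→0.25]: (107.5+99.3)/2 × 0.25 = 25.85
  [0.25→0.75]: (99.3+84.8)/2 × 0.5 = 46.025
  [0.75→1.75]: (84.8+61.8)/2 × 1 = 73.3
  [1.75→5.75]: (61.8+17.4)/2 × 4 = 158.4
  [5.75→6.75]: (17.4+12.7)/2 × 1 = 15.05
  [6.75→8.75]: (12.7+6.7)/2 × 2 = 19.4
  Sum = 338.025 ng/mL·h
k_e = ln2 / t½ = 0.693147 / 2.19 = 0.3165 h^-1
Extrapolated tail: C_last / k_e = 6.7 / 0.3165 = 21.169
AUC_0→∞ = 338.025 + 21.169 = 359.194 ng/mL·h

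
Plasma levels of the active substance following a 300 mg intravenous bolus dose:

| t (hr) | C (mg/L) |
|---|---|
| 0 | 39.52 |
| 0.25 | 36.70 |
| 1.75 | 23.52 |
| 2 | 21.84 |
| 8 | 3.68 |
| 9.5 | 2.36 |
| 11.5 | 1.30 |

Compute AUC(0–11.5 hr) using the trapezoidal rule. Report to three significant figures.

AUC = 145 mg/L·hr

Trapezoidal AUC_0→11.5:
  [0→0.25]: (39.52+36.70)/2 × 0.25 = 9.5275
  [0.25→1.75]: (36.70+23.52)/2 × 1.5 = 45.165
  [1.75→2]: (23.52+21.84)/2 × 0.25 = 5.67
  [2→8]: (21.84+3.68)/2 × 6 = 76.56
  [8→9.5]: (3.68+2.36)/2 × 1.5 = 4.53
  [9.5→11.5]: (2.36+1.30)/2 × 2 = 3.66
  Sum = 145.1125 mg/L·hr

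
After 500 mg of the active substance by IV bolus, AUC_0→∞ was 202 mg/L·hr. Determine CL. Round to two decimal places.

CL = 2.48 L/hr

CL = Dose_iv / AUC_0→∞
   = 500 / 202 = 2.47525 L/hr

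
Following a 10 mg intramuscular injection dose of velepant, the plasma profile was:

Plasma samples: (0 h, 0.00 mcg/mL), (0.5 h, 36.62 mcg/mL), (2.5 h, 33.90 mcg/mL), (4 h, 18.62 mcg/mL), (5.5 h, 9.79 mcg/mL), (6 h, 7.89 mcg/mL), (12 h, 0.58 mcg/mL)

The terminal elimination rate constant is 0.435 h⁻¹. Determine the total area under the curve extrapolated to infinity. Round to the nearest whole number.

AUC = 172 mcg/mL·h

Trapezoidal AUC_0→12:
  [0→0.5]: (0.00+36.62)/2 × 0.5 = 9.155
  [0.5→2.5]: (36.62+33.90)/2 × 2 = 70.52
  [2.5→4]: (33.90+18.62)/2 × 1.5 = 39.39
  [4→5.5]: (18.62+9.79)/2 × 1.5 = 21.3075
  [5.5→6]: (9.79+7.89)/2 × 0.5 = 4.42
  [6→12]: (7.89+0.58)/2 × 6 = 25.41
  Sum = 170.2025 mcg/mL·h
Extrapolated tail: C_last / k_e = 0.58 / 0.435 = 1.333
AUC_0→∞ = 170.2025 + 1.333 = 171.5355 mcg/mL·h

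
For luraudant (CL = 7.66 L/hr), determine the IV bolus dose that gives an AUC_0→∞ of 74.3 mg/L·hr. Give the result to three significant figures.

Dose = 569 mg

Dose_iv = CL × AUC_0→∞
     = 7.66 × 74.3 = 569.138 mg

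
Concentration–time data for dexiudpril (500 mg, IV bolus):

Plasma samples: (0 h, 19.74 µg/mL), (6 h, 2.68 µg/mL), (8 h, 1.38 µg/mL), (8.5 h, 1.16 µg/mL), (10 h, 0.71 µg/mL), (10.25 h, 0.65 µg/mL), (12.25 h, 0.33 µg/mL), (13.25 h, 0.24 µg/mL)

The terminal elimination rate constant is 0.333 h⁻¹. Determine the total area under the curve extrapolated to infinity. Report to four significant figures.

Trapezoidal AUC_0→13.25:
  [0→6]: (19.74+2.68)/2 × 6 = 67.26
  [6→8]: (2.68+1.38)/2 × 2 = 4.06
  [8→8.5]: (1.38+1.16)/2 × 0.5 = 0.635
  [8.5→10]: (1.16+0.71)/2 × 1.5 = 1.4025
  [10→10.25]: (0.71+0.65)/2 × 0.25 = 0.17
  [10.25→12.25]: (0.65+0.33)/2 × 2 = 0.98
  [12.25→13.25]: (0.33+0.24)/2 × 1 = 0.285
  Sum = 74.7925 µg/mL·h
Extrapolated tail: C_last / k_e = 0.24 / 0.333 = 0.721
AUC_0→∞ = 74.7925 + 0.721 = 75.5135 µg/mL·h

AUC = 75.51 µg/mL·h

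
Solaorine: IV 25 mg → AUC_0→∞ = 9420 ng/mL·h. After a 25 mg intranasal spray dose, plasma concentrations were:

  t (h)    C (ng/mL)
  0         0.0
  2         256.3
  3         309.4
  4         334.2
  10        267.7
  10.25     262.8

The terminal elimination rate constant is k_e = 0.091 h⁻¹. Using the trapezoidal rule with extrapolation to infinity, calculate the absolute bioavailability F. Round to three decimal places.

F = 0.597

Trapezoidal AUC_0→10.25 (intranasal spray):
  [0→2]: (0.0+256.3)/2 × 2 = 256.3
  [2→3]: (256.3+309.4)/2 × 1 = 282.85
  [3→4]: (309.4+334.2)/2 × 1 = 321.8
  [4→10]: (334.2+267.7)/2 × 6 = 1805.7
  [10→10.25]: (267.7+262.8)/2 × 0.25 = 66.3125
  Sum = 2732.9625 ng/mL·h
Tail: C_last/k_e = 262.8/0.091 = 2887.912
AUC_0→∞ (intranasal spray) = 2732.9625 + 2887.912 = 5620.8745 ng/mL·h
F = (AUC_ev/D_ev)/(AUC_iv/D_iv) = (5620.8745/25)/(9420/25) = 224.83498/376.8 = 0.5967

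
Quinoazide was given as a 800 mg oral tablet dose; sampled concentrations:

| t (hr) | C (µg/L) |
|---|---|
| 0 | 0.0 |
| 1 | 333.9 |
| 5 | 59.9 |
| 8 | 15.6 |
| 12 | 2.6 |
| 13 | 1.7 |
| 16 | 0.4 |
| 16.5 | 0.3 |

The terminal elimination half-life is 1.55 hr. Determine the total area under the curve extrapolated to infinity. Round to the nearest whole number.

AUC = 1110 µg/L·hr

Trapezoidal AUC_0→16.5:
  [0→1]: (0.0+333.9)/2 × 1 = 166.95
  [1→5]: (333.9+59.9)/2 × 4 = 787.6
  [5→8]: (59.9+15.6)/2 × 3 = 113.25
  [8→12]: (15.6+2.6)/2 × 4 = 36.4
  [12→13]: (2.6+1.7)/2 × 1 = 2.15
  [13→16]: (1.7+0.4)/2 × 3 = 3.15
  [16→16.5]: (0.4+0.3)/2 × 0.5 = 0.175
  Sum = 1109.675 µg/L·hr
k_e = ln2 / t½ = 0.693147 / 1.55 = 0.4472 hr^-1
Extrapolated tail: C_last / k_e = 0.3 / 0.4472 = 0.671
AUC_0→∞ = 1109.675 + 0.671 = 1110.346 µg/L·hr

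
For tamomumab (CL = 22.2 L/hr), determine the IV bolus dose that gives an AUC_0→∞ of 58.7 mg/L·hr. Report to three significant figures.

Dose = 1300 mg

Dose_iv = CL × AUC_0→∞
     = 22.2 × 58.7 = 1303.14 mg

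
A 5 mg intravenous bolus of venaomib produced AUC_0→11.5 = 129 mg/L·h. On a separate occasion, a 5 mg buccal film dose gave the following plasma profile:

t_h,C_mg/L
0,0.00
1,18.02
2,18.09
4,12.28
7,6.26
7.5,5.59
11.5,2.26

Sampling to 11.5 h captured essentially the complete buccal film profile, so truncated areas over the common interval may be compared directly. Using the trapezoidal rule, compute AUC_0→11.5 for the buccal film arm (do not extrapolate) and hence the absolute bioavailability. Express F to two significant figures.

F = 0.81

Trapezoidal AUC_0→11.5 (buccal film):
  [0→1]: (0.00+18.02)/2 × 1 = 9.01
  [1→2]: (18.02+18.09)/2 × 1 = 18.055
  [2→4]: (18.09+12.28)/2 × 2 = 30.37
  [4→7]: (12.28+6.26)/2 × 3 = 27.81
  [7→7.5]: (6.26+5.59)/2 × 0.5 = 2.9625
  [7.5→11.5]: (5.59+2.26)/2 × 4 = 15.7
  Sum = 103.9075 mg/L·h
F = (AUC_ev/D_ev)/(AUC_iv/D_iv) = (103.9075/5)/(129/5) = 20.7815/25.8 = 0.8055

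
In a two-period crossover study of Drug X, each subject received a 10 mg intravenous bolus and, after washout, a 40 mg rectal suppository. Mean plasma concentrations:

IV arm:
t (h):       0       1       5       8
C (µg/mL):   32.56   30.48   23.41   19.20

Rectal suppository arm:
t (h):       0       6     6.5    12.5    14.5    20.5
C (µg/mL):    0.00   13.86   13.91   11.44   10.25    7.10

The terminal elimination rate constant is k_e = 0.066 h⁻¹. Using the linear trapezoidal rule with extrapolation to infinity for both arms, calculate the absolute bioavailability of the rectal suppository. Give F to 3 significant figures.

Trapezoidal AUC_0→8 (IV):
  [0→1]: (32.56+30.48)/2 × 1 = 31.52
  [1→5]: (30.48+23.41)/2 × 4 = 107.78
  [5→8]: (23.41+19.20)/2 × 3 = 63.915
  Sum = 203.215 µg/mL·h
IV tail: 19.20/0.066 = 290.909; AUC_iv,0→∞ = 203.215 + 290.909 = 494.124 µg/mL·h
Trapezoidal AUC_0→20.5 (rectal suppository):
  [0→6]: (0.00+13.86)/2 × 6 = 41.58
  [6→6.5]: (13.86+13.91)/2 × 0.5 = 6.9425
  [6.5→12.5]: (13.91+11.44)/2 × 6 = 76.05
  [12.5→14.5]: (11.44+10.25)/2 × 2 = 21.69
  [14.5→20.5]: (10.25+7.10)/2 × 6 = 52.05
  Sum = 198.3125 µg/mL·h
rectal suppository tail: 7.10/0.066 = 107.576; AUC_ev,0→∞ = 198.3125 + 107.576 = 305.8885 µg/mL·h
F = (AUC_ev/D_ev)/(AUC_iv/D_iv) = (305.8885/40)/(494.124/10) = 7.6472125/49.4124 = 0.1548

F = 0.155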